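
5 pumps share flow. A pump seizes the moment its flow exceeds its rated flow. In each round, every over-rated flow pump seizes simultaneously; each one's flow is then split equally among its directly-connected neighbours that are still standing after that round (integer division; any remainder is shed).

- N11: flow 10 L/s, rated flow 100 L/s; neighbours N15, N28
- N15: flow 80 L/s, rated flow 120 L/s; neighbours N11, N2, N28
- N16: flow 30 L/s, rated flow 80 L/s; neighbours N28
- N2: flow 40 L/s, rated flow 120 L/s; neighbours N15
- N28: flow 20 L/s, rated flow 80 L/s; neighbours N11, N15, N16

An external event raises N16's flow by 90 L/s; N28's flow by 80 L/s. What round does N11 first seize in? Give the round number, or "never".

Round 1 — N16 at 120 > 80; N28 at 100 > 80. N16, N28 seize.
  N16 sheds 120 L/s: no online neighbours, lost.
  N28 sheds 100 L/s to N11, N15: 50 each.
    N11: 10+50 = 60 ≤ 100
    N15: 80+50 = 130 > 120
Round 2 — N15 seizes.
  N15 sheds 130 L/s to N11, N2: 65 each.
    N11: 60+65 = 125 > 100
    N2: 40+65 = 105 ≤ 120
Round 3 — N11 seizes.
  N11 sheds 125 L/s: no online neighbours, lost.
No further seizures.

3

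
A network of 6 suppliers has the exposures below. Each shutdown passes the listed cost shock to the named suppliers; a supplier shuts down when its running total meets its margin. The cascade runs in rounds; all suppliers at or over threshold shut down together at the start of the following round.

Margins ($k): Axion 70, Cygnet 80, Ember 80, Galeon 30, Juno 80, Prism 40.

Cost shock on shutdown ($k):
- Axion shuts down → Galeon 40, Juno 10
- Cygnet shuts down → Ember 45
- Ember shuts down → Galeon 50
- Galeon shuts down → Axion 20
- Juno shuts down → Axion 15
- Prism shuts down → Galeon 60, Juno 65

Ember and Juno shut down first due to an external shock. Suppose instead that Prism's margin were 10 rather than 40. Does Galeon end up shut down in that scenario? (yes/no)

yes

With Prism's margin at 10:
Round 1 — Ember, Juno shut down (initial).
  Axion: +15 → 15 < 70
  Galeon: +50 → 50 ≥ 30
Round 2 — Galeon shuts down.
  Axion: +20 → 35 < 70
No further shutdowns.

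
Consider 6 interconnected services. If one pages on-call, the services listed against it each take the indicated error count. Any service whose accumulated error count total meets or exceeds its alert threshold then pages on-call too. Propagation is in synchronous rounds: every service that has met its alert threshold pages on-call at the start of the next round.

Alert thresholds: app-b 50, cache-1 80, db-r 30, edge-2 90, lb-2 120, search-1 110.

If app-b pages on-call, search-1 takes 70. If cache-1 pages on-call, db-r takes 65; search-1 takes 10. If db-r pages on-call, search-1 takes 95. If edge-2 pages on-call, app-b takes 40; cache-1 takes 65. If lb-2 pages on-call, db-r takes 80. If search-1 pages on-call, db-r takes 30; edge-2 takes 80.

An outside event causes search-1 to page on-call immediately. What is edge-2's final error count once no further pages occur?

80

Round 1 — search-1 pages on-call (initial).
  db-r: +30 → 30 ≥ 30
  edge-2: +80 → 80 < 90
Round 2 — db-r pages on-call.
No further pages.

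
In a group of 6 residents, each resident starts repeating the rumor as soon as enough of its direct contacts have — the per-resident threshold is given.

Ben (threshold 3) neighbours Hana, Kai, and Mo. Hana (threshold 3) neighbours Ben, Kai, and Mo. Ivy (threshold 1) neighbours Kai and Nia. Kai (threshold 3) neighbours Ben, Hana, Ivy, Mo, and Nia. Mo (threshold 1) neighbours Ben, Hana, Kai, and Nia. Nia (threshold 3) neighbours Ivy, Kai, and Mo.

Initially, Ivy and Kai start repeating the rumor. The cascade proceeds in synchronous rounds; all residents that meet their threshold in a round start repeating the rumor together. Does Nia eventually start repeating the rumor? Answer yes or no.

Round 1 — Ivy, Kai start repeating the rumor (initial).
Round 2 — checking thresholds:
  Ben: 1 of 3 neighbours < 3, not yet.
  Hana: 1 of 3 neighbours < 3, not yet.
  Mo: 1 of 4 neighbours ≥ 1, starts repeating the rumor.
  Nia: 2 of 3 neighbours < 3, not yet.
Round 3 — checking thresholds:
  Ben: 2 of 3 neighbours < 3, not yet.
  Hana: 2 of 3 neighbours < 3, not yet.
  Nia: 3 of 3 neighbours ≥ 3, starts repeating the rumor.
Round 4 — no new spreads; cascade stops.

yes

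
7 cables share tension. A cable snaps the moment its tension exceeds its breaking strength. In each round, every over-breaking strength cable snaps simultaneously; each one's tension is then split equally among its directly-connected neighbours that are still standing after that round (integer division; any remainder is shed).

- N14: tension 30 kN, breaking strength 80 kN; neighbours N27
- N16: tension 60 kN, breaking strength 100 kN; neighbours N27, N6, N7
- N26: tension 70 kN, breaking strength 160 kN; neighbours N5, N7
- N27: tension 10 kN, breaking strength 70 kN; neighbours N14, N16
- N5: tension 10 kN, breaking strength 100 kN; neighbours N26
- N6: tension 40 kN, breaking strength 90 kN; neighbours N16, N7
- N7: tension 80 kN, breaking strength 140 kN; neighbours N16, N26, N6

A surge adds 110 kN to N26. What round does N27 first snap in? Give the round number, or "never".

4

Round 1 — N26 at 180 > 160. N26 snaps.
  N26 sheds 180 kN to N5, N7: 90 each.
    N5: 10+90 = 100 ≤ 100
    N7: 80+90 = 170 > 140
Round 2 — N7 snaps.
  N7 sheds 170 kN to N16, N6: 85 each.
    N16: 60+85 = 145 > 100
    N6: 40+85 = 125 > 90
Round 3 — N16, N6 snap.
  N16 sheds 145 kN to N27: 145 each.
    N27: 10+145 = 155 > 70
  N6 sheds 125 kN: no online neighbours, lost.
Round 4 — N27 snaps.
  N27 sheds 155 kN to N14: 155 each.
    N14: 30+155 = 185 > 80
Round 5 — N14 snaps.
  N14 sheds 185 kN: no online neighbours, lost.
No further breaks.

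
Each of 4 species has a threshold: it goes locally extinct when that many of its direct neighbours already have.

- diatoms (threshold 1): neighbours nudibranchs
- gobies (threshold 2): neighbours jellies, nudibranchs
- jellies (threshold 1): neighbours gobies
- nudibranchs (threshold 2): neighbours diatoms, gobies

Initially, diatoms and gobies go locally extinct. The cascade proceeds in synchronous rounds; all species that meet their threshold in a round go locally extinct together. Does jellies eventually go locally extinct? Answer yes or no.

Round 1 — diatoms, gobies go locally extinct (initial).
Round 2 — checking thresholds:
  jellies: 1 of 1 neighbours ≥ 1, goes locally extinct.
  nudibranchs: 2 of 2 neighbours ≥ 2, goes locally extinct.
Round 3 — no new extinctions; cascade stops.

yes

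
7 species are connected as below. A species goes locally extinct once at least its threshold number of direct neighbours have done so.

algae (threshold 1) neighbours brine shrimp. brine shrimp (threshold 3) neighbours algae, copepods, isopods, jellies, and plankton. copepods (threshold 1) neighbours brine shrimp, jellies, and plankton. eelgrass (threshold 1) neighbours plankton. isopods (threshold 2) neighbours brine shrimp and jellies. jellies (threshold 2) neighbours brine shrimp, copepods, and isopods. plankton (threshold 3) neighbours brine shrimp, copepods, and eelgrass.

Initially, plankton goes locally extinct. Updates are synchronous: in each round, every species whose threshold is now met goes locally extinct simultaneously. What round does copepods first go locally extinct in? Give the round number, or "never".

Round 1 — plankton goes locally extinct (initial).
Round 2 — checking thresholds:
  brine shrimp: 1 of 5 neighbours < 3, holds.
  copepods: 1 of 3 neighbours ≥ 1, goes locally extinct.
  eelgrass: 1 of 1 neighbours ≥ 1, goes locally extinct.
Round 3 — no new extinctions; cascade stops.

2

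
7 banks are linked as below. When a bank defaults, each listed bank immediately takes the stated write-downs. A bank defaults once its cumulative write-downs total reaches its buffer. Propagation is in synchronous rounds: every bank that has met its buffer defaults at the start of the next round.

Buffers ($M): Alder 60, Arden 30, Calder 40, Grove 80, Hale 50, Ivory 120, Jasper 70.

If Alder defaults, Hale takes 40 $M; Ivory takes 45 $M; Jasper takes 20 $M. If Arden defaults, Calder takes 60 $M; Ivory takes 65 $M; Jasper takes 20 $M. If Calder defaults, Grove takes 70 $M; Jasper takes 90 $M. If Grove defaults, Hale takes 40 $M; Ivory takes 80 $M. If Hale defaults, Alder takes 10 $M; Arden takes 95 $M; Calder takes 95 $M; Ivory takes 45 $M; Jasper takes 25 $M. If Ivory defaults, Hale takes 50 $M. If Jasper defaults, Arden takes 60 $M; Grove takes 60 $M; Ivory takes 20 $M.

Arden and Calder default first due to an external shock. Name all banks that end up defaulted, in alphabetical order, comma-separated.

Round 1 — Arden, Calder default (initial).
  Grove: +70 → 70 < 80
  Ivory: +65 → 65 < 120
  Jasper: +20+90 → 110 ≥ 70
Round 2 — Jasper defaults.
  Grove: +60 → 130 ≥ 80
  Ivory: +20 → 85 < 120
Round 3 — Grove defaults.
  Hale: +40 → 40 < 50
  Ivory: +80 → 165 ≥ 120
Round 4 — Ivory defaults.
  Hale: +50 → 90 ≥ 50
Round 5 — Hale defaults.
  Alder: +10 → 10 < 60
No further defaults.

Arden, Calder, Grove, Hale, Ivory, Jasper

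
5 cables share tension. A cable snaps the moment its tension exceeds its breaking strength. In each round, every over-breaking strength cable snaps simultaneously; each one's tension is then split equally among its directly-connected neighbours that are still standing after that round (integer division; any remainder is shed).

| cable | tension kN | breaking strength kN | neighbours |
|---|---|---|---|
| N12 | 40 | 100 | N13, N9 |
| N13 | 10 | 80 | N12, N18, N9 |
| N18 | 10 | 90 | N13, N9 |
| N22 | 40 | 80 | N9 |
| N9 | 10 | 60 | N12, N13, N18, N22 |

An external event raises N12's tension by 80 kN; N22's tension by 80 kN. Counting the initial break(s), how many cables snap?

Round 1 — N12 at 120 > 100; N22 at 120 > 80. N12, N22 snap.
  N12 sheds 120 kN to N13, N9: 60 each.
    N13: 10+60 = 70 ≤ 80
    N9: 10+60 = 70 > 60
  N22 sheds 120 kN to N9: 120 each.
    N9: 70+120 = 190 > 60
Round 2 — N9 snaps.
  N9 sheds 190 kN to N13, N18: 95 each.
    N13: 70+95 = 165 > 80
    N18: 10+95 = 105 > 90
Round 3 — N13, N18 snap.
  N13 sheds 165 kN: no online neighbours, lost.
  N18 sheds 105 kN: no online neighbours, lost.
No further breaks.

5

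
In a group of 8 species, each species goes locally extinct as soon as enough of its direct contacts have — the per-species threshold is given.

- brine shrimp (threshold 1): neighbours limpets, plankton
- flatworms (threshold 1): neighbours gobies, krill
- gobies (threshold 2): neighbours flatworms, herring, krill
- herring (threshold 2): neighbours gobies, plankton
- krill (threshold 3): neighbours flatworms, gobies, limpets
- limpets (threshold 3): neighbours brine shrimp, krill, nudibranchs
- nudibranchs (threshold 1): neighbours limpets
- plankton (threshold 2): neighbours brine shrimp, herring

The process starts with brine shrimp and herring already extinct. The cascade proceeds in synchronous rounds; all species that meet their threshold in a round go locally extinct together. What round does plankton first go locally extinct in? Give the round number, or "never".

Round 1 — brine shrimp, herring go locally extinct (initial).
Round 2 — checking thresholds:
  gobies: 1 of 3 neighbours < 2, below threshold.
  limpets: 1 of 3 neighbours < 3, below threshold.
  plankton: 2 of 2 neighbours ≥ 2, goes locally extinct.
Round 3 — no new extinctions; cascade stops.

2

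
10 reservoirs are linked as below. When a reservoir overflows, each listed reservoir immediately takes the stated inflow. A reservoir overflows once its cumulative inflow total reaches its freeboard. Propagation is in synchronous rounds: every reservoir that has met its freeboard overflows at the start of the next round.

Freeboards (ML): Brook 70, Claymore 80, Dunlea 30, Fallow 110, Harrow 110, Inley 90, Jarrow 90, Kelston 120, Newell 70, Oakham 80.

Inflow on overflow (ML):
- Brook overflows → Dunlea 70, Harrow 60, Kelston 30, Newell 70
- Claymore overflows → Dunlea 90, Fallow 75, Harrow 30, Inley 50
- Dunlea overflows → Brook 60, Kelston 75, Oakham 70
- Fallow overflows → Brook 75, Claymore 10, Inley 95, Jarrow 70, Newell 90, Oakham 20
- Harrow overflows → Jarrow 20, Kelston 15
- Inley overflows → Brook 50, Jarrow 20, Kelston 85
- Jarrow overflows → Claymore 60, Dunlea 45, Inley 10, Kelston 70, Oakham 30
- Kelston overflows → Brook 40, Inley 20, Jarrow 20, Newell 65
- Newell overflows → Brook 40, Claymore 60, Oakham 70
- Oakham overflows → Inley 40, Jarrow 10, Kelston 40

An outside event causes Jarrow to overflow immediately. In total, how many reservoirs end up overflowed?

8

Round 1 — Jarrow overflows (initial).
  Claymore: +60 → 60 < 80
  Dunlea: +45 → 45 ≥ 30
  Inley: +10 → 10 < 90
  Kelston: +70 → 70 < 120
  Oakham: +30 → 30 < 80
Round 2 — Dunlea overflows.
  Brook: +60 → 60 < 70
  Kelston: +75 → 145 ≥ 120
  Oakham: +70 → 100 ≥ 80
Round 3 — Kelston, Oakham overflow.
  Brook: +40 → 100 ≥ 70
  Inley: +20+40 → 70 < 90
  Newell: +65 → 65 < 70
Round 4 — Brook overflows.
  Harrow: +60 → 60 < 110
  Newell: +70 → 135 ≥ 70
Round 5 — Newell overflows.
  Claymore: +60 → 120 ≥ 80
Round 6 — Claymore overflows.
  Fallow: +75 → 75 < 110
  Harrow: +30 → 90 < 110
  Inley: +50 → 120 ≥ 90
Round 7 — Inley overflows.
No further overflows.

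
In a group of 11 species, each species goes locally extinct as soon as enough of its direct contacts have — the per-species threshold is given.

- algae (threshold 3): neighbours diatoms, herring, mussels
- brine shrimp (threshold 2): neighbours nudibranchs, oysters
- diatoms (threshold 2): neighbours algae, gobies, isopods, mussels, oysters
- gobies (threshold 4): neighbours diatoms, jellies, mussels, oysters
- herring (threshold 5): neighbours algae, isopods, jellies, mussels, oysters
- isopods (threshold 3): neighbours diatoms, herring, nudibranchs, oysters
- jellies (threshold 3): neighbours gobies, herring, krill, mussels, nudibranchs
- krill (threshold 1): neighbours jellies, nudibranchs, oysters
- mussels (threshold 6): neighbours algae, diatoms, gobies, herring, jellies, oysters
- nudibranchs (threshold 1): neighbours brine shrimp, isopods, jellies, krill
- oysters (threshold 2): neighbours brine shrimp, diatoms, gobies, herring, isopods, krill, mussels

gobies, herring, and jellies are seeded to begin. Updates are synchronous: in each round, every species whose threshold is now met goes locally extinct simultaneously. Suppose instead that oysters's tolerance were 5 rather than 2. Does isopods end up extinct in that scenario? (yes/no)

no

With oysters's tolerance at 5:
Round 1 — gobies, herring, jellies go locally extinct (initial).
Round 2 — checking thresholds:
  algae: 1 of 3 neighbours < 3, holds.
  diatoms: 1 of 5 neighbours < 2, holds.
  isopods: 1 of 4 neighbours < 3, holds.
  krill: 1 of 3 neighbours ≥ 1, goes locally extinct.
  mussels: 3 of 6 neighbours < 6, holds.
  nudibranchs: 1 of 4 neighbours ≥ 1, goes locally extinct.
  oysters: 2 of 7 neighbours < 5, holds.
Round 3 — no new extinctions; cascade stops.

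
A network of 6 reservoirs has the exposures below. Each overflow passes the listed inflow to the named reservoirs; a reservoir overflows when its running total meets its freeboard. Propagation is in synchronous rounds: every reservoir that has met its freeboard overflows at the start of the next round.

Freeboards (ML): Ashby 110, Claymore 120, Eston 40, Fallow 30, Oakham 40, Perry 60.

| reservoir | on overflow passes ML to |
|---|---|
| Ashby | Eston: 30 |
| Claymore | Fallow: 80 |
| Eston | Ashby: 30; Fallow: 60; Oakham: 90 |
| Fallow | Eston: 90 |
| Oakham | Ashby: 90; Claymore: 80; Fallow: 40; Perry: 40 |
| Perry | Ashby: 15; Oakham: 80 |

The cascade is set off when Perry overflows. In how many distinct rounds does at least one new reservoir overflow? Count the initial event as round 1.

Round 1 — Perry overflows (initial).
  Ashby: +15 → 15 < 110
  Oakham: +80 → 80 ≥ 40
Round 2 — Oakham overflows.
  Ashby: +90 → 105 < 110
  Claymore: +80 → 80 < 120
  Fallow: +40 → 40 ≥ 30
Round 3 — Fallow overflows.
  Eston: +90 → 90 ≥ 40
Round 4 — Eston overflows.
  Ashby: +30 → 135 ≥ 110
Round 5 — Ashby overflows.
No further overflows.

5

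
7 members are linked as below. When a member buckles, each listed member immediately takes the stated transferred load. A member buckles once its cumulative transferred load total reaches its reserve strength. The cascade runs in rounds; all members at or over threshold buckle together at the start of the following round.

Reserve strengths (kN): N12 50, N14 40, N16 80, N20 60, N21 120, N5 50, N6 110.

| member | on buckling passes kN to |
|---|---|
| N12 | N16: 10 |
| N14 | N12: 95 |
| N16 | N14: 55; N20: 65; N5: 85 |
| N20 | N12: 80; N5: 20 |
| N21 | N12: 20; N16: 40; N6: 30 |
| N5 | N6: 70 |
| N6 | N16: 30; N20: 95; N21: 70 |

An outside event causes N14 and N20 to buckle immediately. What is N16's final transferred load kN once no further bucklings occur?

Round 1 — N14, N20 buckle (initial).
  N12: +95+80 → 175 ≥ 50
  N5: +20 → 20 < 50
Round 2 — N12 buckles.
  N16: +10 → 10 < 80
No further bucklings.

10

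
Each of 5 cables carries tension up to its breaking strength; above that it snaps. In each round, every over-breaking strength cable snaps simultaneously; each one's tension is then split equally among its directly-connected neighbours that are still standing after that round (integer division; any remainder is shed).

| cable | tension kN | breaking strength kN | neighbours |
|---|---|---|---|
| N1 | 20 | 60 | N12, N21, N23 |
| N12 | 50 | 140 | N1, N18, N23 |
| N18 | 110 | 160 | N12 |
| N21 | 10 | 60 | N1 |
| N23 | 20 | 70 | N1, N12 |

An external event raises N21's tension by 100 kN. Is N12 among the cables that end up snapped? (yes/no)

Round 1 — N21 at 110 > 60. N21 snaps.
  N21 sheds 110 kN to N1: 110 each.
    N1: 20+110 = 130 > 60
Round 2 — N1 snaps.
  N1 sheds 130 kN to N12, N23: 65 each.
    N12: 50+65 = 115 ≤ 140
    N23: 20+65 = 85 > 70
Round 3 — N23 snaps.
  N23 sheds 85 kN to N12: 85 each.
    N12: 115+85 = 200 > 140
Round 4 — N12 snaps.
  N12 sheds 200 kN to N18: 200 each.
    N18: 110+200 = 310 > 160
Round 5 — N18 snaps.
  N18 sheds 310 kN: no online neighbours, lost.
No further breaks.

yes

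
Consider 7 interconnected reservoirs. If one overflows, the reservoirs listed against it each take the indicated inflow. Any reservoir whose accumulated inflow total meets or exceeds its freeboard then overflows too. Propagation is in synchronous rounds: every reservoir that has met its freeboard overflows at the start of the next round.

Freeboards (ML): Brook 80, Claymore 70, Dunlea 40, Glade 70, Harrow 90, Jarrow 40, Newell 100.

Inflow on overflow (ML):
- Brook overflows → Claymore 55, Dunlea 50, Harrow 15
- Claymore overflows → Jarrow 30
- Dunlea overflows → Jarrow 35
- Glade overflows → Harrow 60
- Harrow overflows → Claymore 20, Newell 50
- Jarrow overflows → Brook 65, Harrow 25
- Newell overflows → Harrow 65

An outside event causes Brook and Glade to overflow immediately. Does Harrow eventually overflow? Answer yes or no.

Round 1 — Brook, Glade overflow (initial).
  Claymore: +55 → 55 < 70
  Dunlea: +50 → 50 ≥ 40
  Harrow: +15+60 → 75 < 90
Round 2 — Dunlea overflows.
  Jarrow: +35 → 35 < 40
No further overflows.

no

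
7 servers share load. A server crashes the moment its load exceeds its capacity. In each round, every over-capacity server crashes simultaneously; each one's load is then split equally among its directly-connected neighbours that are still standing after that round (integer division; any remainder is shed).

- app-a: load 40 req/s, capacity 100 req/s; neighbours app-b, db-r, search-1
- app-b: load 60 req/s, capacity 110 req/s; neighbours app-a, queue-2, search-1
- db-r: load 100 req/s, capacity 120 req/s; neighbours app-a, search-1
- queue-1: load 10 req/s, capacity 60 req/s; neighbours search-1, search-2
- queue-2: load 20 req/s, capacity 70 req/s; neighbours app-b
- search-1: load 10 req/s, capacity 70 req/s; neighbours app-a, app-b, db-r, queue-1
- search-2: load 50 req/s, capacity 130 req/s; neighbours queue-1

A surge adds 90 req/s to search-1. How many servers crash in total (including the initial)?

5

Round 1 — search-1 at 100 > 70. search-1 crashes.
  search-1 sheds 100 req/s to app-a, app-b, db-r, queue-1: 25 each.
    app-a: 40+25 = 65 ≤ 100
    app-b: 60+25 = 85 ≤ 110
    db-r: 100+25 = 125 > 120
    queue-1: 10+25 = 35 ≤ 60
Round 2 — db-r crashes.
  db-r sheds 125 req/s to app-a: 125 each.
    app-a: 65+125 = 190 > 100
Round 3 — app-a crashes.
  app-a sheds 190 req/s to app-b: 190 each.
    app-b: 85+190 = 275 > 110
Round 4 — app-b crashes.
  app-b sheds 275 req/s to queue-2: 275 each.
    queue-2: 20+275 = 295 > 70
Round 5 — queue-2 crashes.
  queue-2 sheds 295 req/s: no online neighbours, lost.
No further crashes.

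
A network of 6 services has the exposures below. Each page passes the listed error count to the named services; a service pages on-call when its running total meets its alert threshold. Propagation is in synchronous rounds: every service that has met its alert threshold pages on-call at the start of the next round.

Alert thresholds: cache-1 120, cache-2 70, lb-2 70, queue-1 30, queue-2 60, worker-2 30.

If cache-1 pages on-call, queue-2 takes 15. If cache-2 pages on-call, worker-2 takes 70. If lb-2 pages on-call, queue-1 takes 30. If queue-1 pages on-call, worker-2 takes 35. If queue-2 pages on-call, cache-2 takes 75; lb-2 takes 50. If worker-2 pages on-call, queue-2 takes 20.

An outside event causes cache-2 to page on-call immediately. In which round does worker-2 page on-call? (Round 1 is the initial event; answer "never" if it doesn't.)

Round 1 — cache-2 pages on-call (initial).
  worker-2: +70 → 70 ≥ 30
Round 2 — worker-2 pages on-call.
  queue-2: +20 → 20 < 60
No further pages.

2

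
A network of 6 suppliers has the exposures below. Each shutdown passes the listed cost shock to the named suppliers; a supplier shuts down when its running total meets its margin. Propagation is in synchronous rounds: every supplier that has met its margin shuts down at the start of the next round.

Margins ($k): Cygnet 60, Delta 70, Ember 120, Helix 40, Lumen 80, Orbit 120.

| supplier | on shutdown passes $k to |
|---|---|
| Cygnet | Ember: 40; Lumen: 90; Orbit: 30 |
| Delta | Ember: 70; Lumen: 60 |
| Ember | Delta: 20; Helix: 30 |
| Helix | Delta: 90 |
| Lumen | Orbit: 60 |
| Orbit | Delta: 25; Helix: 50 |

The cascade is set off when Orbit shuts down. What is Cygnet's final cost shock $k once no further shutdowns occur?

Round 1 — Orbit shuts down (initial).
  Delta: +25 → 25 < 70
  Helix: +50 → 50 ≥ 40
Round 2 — Helix shuts down.
  Delta: +90 → 115 ≥ 70
Round 3 — Delta shuts down.
  Ember: +70 → 70 < 120
  Lumen: +60 → 60 < 80
No further shutdowns.

0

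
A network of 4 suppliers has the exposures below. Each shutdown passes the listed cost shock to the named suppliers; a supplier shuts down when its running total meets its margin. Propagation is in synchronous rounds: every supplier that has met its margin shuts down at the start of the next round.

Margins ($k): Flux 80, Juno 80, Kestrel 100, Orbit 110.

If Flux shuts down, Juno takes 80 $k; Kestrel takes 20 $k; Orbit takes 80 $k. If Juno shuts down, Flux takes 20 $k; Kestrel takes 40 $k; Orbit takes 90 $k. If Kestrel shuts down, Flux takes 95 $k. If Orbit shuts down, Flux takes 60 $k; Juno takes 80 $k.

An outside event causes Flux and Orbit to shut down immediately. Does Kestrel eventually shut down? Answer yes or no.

Round 1 — Flux, Orbit shut down (initial).
  Juno: +80+80 → 160 ≥ 80
  Kestrel: +20 → 20 < 100
Round 2 — Juno shuts down.
  Kestrel: +40 → 60 < 100
No further shutdowns.

no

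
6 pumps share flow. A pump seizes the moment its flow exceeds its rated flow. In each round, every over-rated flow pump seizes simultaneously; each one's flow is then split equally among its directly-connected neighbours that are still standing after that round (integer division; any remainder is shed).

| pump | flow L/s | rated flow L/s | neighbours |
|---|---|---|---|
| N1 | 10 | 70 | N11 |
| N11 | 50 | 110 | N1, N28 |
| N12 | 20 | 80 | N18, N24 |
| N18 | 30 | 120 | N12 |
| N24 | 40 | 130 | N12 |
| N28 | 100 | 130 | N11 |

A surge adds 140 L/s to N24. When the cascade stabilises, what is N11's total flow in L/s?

Round 1 — N24 at 180 > 130. N24 seizes.
  N24 sheds 180 L/s to N12: 180 each.
    N12: 20+180 = 200 > 80
Round 2 — N12 seizes.
  N12 sheds 200 L/s to N18: 200 each.
    N18: 30+200 = 230 > 120
Round 3 — N18 seizes.
  N18 sheds 230 L/s: no online neighbours, lost.
No further seizures.

50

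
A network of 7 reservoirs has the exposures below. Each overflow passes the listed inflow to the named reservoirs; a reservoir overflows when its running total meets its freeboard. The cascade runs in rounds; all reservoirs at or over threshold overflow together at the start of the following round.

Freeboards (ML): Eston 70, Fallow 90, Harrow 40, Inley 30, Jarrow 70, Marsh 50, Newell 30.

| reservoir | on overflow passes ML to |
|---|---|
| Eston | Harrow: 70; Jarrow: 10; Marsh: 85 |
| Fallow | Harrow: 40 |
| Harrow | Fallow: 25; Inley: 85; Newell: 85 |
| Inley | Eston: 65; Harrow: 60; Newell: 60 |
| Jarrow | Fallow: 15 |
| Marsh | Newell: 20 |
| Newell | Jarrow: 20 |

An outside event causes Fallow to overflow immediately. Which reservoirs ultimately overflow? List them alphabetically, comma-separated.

Fallow, Harrow, Inley, Newell

Round 1 — Fallow overflows (initial).
  Harrow: +40 → 40 ≥ 40
Round 2 — Harrow overflows.
  Inley: +85 → 85 ≥ 30
  Newell: +85 → 85 ≥ 30
Round 3 — Inley, Newell overflow.
  Eston: +65 → 65 < 70
  Jarrow: +20 → 20 < 70
No further overflows.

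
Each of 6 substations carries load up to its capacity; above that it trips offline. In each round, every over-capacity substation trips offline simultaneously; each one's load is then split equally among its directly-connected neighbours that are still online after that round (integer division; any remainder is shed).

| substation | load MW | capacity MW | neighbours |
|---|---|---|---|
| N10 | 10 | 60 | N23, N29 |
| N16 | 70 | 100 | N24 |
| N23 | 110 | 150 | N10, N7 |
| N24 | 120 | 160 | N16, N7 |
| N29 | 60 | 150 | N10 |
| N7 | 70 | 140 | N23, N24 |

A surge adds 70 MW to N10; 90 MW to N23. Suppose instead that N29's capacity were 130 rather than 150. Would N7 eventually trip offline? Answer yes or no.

With N29's capacity at 130:
Round 1 — N10 at 80 > 60; N23 at 200 > 150. N10, N23 trip offline.
  N10 sheds 80 MW to N29: 80 each.
    N29: 60+80 = 140 > 130
  N23 sheds 200 MW to N7: 200 each.
    N7: 70+200 = 270 > 140
Round 2 — N29, N7 trip offline.
  N29 sheds 140 MW: no online neighbours, lost.
  N7 sheds 270 MW to N24: 270 each.
    N24: 120+270 = 390 > 160
Round 3 — N24 trips offline.
  N24 sheds 390 MW to N16: 390 each.
    N16: 70+390 = 460 > 100
Round 4 — N16 trips offline.
  N16 sheds 460 MW: no online neighbours, lost.
No further trips.

yes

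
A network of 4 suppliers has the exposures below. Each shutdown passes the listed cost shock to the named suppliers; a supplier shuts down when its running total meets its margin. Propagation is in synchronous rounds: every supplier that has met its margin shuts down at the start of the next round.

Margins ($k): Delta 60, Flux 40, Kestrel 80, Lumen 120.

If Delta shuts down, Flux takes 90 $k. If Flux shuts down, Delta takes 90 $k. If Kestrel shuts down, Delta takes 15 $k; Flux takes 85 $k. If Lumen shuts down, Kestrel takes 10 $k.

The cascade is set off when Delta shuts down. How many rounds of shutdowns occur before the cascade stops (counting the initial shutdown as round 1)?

2

Round 1 — Delta shuts down (initial).
  Flux: +90 → 90 ≥ 40
Round 2 — Flux shuts down.
No further shutdowns.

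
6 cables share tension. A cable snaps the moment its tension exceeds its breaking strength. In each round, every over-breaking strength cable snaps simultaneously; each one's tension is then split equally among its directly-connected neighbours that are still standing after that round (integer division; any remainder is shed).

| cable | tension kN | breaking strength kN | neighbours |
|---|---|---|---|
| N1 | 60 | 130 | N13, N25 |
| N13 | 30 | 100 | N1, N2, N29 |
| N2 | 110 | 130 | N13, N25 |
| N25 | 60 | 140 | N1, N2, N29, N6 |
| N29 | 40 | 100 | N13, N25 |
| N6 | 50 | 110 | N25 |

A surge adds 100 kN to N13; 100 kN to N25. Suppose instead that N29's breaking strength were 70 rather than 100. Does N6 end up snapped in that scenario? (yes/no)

no

With N29's breaking strength at 70:
Round 1 — N13 at 130 > 100; N25 at 160 > 140. N13, N25 snap.
  N13 sheds 130 kN to N1, N2, N29: 43 each (1 lost).
    N1: 60+43 = 103 ≤ 130
    N2: 110+43 = 153 > 130
    N29: 40+43 = 83 > 70
  N25 sheds 160 kN to N1, N2, N29, N6: 40 each.
    N1: 103+40 = 143 > 130
    N2: 153+40 = 193 > 130
    N29: 83+40 = 123 > 70
    N6: 50+40 = 90 ≤ 110
Round 2 — N1, N2, N29 snap.
  N1 sheds 143 kN: no online neighbours, lost.
  N2 sheds 193 kN: no online neighbours, lost.
  N29 sheds 123 kN: no online neighbours, lost.
No further breaks.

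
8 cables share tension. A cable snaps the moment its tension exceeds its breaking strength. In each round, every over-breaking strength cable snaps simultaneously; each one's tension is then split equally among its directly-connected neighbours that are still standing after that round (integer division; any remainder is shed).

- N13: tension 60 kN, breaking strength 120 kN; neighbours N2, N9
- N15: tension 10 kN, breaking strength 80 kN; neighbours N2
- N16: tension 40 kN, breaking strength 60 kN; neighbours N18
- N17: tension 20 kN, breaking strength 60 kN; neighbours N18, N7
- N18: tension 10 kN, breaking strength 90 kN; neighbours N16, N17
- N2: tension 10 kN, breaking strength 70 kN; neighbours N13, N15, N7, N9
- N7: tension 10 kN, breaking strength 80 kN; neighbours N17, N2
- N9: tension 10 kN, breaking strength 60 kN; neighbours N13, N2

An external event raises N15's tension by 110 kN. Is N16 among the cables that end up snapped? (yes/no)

no

Round 1 — N15 at 120 > 80. N15 snaps.
  N15 sheds 120 kN to N2: 120 each.
    N2: 10+120 = 130 > 70
Round 2 — N2 snaps.
  N2 sheds 130 kN to N13, N7, N9: 43 each (1 lost).
    N13: 60+43 = 103 ≤ 120
    N7: 10+43 = 53 ≤ 80
    N9: 10+43 = 53 ≤ 60
No further breaks.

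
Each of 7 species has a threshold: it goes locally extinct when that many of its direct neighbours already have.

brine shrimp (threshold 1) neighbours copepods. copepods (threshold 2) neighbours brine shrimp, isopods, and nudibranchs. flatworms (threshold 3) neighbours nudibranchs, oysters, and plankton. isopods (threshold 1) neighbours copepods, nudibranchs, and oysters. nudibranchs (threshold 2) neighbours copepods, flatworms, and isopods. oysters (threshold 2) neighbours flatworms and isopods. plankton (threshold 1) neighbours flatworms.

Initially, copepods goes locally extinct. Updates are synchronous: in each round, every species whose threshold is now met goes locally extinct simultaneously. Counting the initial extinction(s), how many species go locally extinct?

4

Round 1 — copepods goes locally extinct (initial).
Round 2 — checking thresholds:
  brine shrimp: 1 of 1 neighbours ≥ 1, goes locally extinct.
  isopods: 1 of 3 neighbours ≥ 1, goes locally extinct.
  nudibranchs: 1 of 3 neighbours < 2, not yet.
Round 3 — checking thresholds:
  nudibranchs: 2 of 3 neighbours ≥ 2, goes locally extinct.
  oysters: 1 of 2 neighbours < 2, not yet.
Round 4 — no new extinctions; cascade stops.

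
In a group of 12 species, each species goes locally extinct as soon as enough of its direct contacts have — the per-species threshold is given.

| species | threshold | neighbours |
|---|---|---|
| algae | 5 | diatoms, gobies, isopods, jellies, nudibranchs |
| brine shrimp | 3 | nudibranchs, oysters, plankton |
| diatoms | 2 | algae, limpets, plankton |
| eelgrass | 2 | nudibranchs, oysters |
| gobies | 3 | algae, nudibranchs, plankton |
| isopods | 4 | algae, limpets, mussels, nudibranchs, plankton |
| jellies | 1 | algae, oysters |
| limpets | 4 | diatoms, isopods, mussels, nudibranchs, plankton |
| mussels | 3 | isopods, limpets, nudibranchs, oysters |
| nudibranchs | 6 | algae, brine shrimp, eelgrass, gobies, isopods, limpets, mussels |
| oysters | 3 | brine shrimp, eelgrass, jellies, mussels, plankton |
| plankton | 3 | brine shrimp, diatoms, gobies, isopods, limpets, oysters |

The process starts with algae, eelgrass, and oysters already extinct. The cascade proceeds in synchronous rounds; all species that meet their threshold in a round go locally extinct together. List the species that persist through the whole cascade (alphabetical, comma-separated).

Round 1 — algae, eelgrass, oysters go locally extinct (initial).
Round 2 — checking thresholds:
  brine shrimp: 1 of 3 neighbours < 3, not yet.
  diatoms: 1 of 3 neighbours < 2, not yet.
  gobies: 1 of 3 neighbours < 3, not yet.
  isopods: 1 of 5 neighbours < 4, not yet.
  jellies: 2 of 2 neighbours ≥ 1, goes locally extinct.
  mussels: 1 of 4 neighbours < 3, not yet.
  nudibranchs: 2 of 7 neighbours < 6, not yet.
  plankton: 1 of 6 neighbours < 3, not yet.
Round 3 — no new extinctions; cascade stops.

brine shrimp, diatoms, gobies, isopods, limpets, mussels, nudibranchs, plankton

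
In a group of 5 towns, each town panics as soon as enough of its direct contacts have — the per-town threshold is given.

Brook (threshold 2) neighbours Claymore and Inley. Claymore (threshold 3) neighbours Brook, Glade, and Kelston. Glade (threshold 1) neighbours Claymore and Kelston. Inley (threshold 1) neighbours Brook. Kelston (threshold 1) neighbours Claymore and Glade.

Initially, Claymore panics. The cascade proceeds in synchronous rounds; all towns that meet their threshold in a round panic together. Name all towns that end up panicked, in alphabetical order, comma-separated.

Claymore, Glade, Kelston

Round 1 — Claymore panics (initial).
Round 2 — checking thresholds:
  Brook: 1 of 2 neighbours < 2, holds.
  Glade: 1 of 2 neighbours ≥ 1, panics.
  Kelston: 1 of 2 neighbours ≥ 1, panics.
Round 3 — no new panics; cascade stops.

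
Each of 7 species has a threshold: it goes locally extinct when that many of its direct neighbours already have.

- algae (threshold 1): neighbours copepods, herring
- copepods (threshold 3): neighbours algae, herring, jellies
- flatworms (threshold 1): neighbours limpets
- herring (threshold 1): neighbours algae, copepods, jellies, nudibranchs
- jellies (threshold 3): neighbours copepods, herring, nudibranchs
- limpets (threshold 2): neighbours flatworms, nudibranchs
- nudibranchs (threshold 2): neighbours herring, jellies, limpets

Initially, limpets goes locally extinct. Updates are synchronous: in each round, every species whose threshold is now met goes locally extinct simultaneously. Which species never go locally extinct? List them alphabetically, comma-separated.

algae, copepods, herring, jellies, nudibranchs

Round 1 — limpets goes locally extinct (initial).
Round 2 — checking thresholds:
  flatworms: 1 of 1 neighbours ≥ 1, goes locally extinct.
  nudibranchs: 1 of 3 neighbours < 2, below threshold.
Round 3 — no new extinctions; cascade stops.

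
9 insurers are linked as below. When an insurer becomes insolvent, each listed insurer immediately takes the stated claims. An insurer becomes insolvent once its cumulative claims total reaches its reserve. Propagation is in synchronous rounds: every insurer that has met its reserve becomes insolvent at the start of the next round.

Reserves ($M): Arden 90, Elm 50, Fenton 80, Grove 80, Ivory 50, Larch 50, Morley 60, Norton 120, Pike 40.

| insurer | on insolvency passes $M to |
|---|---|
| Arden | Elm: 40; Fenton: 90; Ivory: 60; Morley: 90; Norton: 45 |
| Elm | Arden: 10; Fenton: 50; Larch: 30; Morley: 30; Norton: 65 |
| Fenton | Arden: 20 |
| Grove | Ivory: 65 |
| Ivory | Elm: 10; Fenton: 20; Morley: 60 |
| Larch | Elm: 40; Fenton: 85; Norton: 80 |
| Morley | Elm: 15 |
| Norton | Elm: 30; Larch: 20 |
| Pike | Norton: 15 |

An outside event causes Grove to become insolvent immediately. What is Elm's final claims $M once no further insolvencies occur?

Round 1 — Grove becomes insolvent (initial).
  Ivory: +65 → 65 ≥ 50
Round 2 — Ivory becomes insolvent.
  Elm: +10 → 10 < 50
  Fenton: +20 → 20 < 80
  Morley: +60 → 60 ≥ 60
Round 3 — Morley becomes insolvent.
  Elm: +15 → 25 < 50
No further insolvencies.

25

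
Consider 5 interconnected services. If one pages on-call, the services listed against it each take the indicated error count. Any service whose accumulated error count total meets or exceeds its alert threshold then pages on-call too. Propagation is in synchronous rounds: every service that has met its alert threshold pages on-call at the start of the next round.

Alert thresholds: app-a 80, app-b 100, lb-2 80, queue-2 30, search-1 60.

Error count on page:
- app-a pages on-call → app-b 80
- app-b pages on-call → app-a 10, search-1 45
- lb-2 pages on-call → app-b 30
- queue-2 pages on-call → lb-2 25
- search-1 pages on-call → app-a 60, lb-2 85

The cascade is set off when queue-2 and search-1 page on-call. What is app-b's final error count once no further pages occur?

Round 1 — queue-2, search-1 page on-call (initial).
  app-a: +60 → 60 < 80
  lb-2: +25+85 → 110 ≥ 80
Round 2 — lb-2 pages on-call.
  app-b: +30 → 30 < 100
No further pages.

30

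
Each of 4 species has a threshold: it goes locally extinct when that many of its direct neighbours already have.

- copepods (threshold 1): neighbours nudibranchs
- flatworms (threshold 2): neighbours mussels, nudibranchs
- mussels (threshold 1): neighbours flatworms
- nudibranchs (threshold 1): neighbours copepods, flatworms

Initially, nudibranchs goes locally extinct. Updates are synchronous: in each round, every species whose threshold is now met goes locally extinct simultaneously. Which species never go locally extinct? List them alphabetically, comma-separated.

flatworms, mussels

Round 1 — nudibranchs goes locally extinct (initial).
Round 2 — checking thresholds:
  copepods: 1 of 1 neighbours ≥ 1, goes locally extinct.
  flatworms: 1 of 2 neighbours < 2, holds.
Round 3 — no new extinctions; cascade stops.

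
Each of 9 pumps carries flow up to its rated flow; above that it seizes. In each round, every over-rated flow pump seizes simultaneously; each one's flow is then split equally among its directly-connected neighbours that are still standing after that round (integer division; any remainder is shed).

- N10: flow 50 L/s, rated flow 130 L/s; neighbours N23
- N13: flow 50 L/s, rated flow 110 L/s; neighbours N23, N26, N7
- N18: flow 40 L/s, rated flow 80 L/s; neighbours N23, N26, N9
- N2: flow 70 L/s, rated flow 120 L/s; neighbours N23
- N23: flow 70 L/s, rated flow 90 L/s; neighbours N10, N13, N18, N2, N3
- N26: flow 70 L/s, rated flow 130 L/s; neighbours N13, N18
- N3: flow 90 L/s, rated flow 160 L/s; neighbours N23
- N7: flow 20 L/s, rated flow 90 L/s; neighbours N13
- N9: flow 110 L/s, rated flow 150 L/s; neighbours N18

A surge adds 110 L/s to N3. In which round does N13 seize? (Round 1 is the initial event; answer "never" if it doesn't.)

3

Round 1 — N3 at 200 > 160. N3 seizes.
  N3 sheds 200 L/s to N23: 200 each.
    N23: 70+200 = 270 > 90
Round 2 — N23 seizes.
  N23 sheds 270 L/s to N10, N13, N18, N2: 67 each (2 lost).
    N10: 50+67 = 117 ≤ 130
    N13: 50+67 = 117 > 110
    N18: 40+67 = 107 > 80
    N2: 70+67 = 137 > 120
Round 3 — N13, N18, N2 seize.
  N13 sheds 117 L/s to N26, N7: 58 each (1 lost).
    N26: 70+58 = 128 ≤ 130
    N7: 20+58 = 78 ≤ 90
  N18 sheds 107 L/s to N26, N9: 53 each (1 lost).
    N26: 128+53 = 181 > 130
    N9: 110+53 = 163 > 150
  N2 sheds 137 L/s: no online neighbours, lost.
Round 4 — N26, N9 seize.
  N26 sheds 181 L/s: no online neighbours, lost.
  N9 sheds 163 L/s: no online neighbours, lost.
No further seizures.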